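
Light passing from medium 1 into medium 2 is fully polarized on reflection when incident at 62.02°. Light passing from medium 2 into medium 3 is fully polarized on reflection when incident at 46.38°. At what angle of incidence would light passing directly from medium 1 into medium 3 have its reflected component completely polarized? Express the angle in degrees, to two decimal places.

n₂/n₁ = tan 62.02° = 1.8823 and n₃/n₂ = tan 46.38° = 1.0494.
So n₃/n₁ = (n₂/n₁)(n₃/n₂) = 1.8823 × 1.0494 = 1.9752.
θ_B(1→3) = arctan(1.9752) = 63.15°.

θ_B ≈ 63.15°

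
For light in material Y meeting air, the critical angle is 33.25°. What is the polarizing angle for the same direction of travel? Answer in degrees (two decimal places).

θ_B ≈ 28.74°

n₂/n₁ = sin θ_c = sin 33.25° = 0.5483.
tan θ_B equals the same ratio, so θ_B = arctan(0.5483) = 28.74°.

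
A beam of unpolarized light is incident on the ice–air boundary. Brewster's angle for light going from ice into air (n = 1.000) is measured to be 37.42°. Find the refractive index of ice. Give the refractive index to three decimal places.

Full polarization of the reflected beam means tan θ_B = n₂/n₁, where n₁ is the incident medium (ice).
n₁ = n₂ / tan θ_B = 1.000 / tan 37.42° = 1.307.

n ≈ 1.307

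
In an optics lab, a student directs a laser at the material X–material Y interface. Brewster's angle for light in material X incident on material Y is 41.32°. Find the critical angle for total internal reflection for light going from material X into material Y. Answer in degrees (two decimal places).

From Brewster, n₂/n₁ = tan θ_B = tan 41.32° = 0.8791.
Then sin θ_c = n₂/n₁ = 0.8791, so θ_c = arcsin 0.8791 = 61.54°.

θ_c ≈ 61.54°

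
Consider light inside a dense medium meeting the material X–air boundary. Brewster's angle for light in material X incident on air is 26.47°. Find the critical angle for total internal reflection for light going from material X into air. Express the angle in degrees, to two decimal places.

tan θ_B = n₂/n₁ = tan 26.47° = 0.4979.
Total internal reflection: sin θ_c = n₂/n₁ = 0.4979.
θ_c = arcsin(0.4979) = 29.86°.

θ_c ≈ 29.86°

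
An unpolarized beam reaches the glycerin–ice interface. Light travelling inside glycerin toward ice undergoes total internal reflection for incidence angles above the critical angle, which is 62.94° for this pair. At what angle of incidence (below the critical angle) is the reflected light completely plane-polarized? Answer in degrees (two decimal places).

θ_B ≈ 41.69°

sin θ_c = n₂/n₁, so n₂/n₁ = sin 62.94° = 0.8905.
Brewster: tan θ_B = n₂/n₁ = 0.8905.
θ_B = arctan(0.8905) = 41.69°.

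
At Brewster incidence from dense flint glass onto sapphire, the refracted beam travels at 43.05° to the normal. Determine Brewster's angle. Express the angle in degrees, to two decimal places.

θ_B ≈ 46.95°

Since the reflected and refracted rays are at right angles at the polarizing angle, θ_B + θ_t = 90°.
So θ_B = 90° − θ_t = 90° − 43.05° = 46.95°.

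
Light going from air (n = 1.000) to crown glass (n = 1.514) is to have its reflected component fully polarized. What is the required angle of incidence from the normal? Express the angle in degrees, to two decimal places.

θ_B ≈ 56.56°

At Brewster's angle the reflected and refracted rays are perpendicular, which with Snell's law gives tan θ_B = n₂/n₁.
Here n₂/n₁ = 1.514/1.000 = 1.5140, and Brewster's law gives tan θ_B = n₂/n₁.
θ_B = arctan(1.5140) = 56.56°.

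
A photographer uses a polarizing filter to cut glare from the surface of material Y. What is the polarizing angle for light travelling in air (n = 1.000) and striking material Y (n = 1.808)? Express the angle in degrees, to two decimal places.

θ_B ≈ 61.05°

Here n₂/n₁ = 1.808/1.000 = 1.8080, and Brewster's law gives tan θ_B = n₂/n₁. Taking the arctangent, θ_B = 61.05°.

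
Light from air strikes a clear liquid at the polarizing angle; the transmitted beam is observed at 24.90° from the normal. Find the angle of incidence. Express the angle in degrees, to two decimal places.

At Brewster's angle the reflected and refracted rays are perpendicular, so θ_B + θ_t = 90°.
θ_B = 90° − 24.90° = 65.10°.

θ_B ≈ 65.10°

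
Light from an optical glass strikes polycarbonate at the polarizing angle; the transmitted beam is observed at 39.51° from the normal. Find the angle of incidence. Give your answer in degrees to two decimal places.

Brewster's condition makes the reflected and refracted beams perpendicular: θ_B + θ_t = 90°.
θ_B = 90° − 39.51° = 50.49°.

θ_B ≈ 50.49°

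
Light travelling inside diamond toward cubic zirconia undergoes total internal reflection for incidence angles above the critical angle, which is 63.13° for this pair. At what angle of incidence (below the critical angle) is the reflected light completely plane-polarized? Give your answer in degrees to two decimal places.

θ_B ≈ 41.73°

At the critical angle sin θ_c = n₂/n₁, giving n₂/n₁ = sin 63.13° = 0.8920.
Then tan θ_B = n₂/n₁ = 0.8920, so θ_B = arctan 0.8920 = 41.73°.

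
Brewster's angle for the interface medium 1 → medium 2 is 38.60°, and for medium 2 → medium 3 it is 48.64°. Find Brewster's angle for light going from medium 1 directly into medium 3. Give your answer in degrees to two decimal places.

n₂/n₁ = tan 38.60° = 0.7983 and n₃/n₂ = tan 48.64° = 1.1359.
So n₃/n₁ = (n₂/n₁)(n₃/n₂) = 0.7983 × 1.1359 = 0.9068.
θ_B(1→3) = arctan(0.9068) = 42.20°.

θ_B ≈ 42.20°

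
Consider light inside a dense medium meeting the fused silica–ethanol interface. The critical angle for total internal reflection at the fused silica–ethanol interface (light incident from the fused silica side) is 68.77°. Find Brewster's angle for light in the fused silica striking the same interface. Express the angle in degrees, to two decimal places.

θ_B ≈ 42.99°

sin θ_c = n₂/n₁, so n₂/n₁ = sin 68.77° = 0.9321.
Brewster: tan θ_B = n₂/n₁ = 0.9321.
θ_B = arctan(0.9321) = 42.99°.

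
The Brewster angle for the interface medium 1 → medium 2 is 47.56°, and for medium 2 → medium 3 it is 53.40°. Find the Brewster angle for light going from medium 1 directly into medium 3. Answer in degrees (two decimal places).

θ_B ≈ 55.82°

Each Brewster angle gives a ratio: n₂/n₁ = tan 47.56° = 1.0936, n₃/n₂ = tan 53.40° = 1.3465.
So n₃/n₁ = (n₂/n₁)(n₃/n₂) = 1.0936 × 1.3465 = 1.4725.
θ_B(1→3) = arctan(1.4725) = 55.82°.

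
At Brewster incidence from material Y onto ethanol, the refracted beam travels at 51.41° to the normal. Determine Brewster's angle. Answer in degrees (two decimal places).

θ_B ≈ 38.59°

Since the reflected and refracted rays are at right angles at the polarizing angle, θ_B + θ_t = 90°.
So θ_B = 90° − θ_t = 90° − 51.41° = 38.59°.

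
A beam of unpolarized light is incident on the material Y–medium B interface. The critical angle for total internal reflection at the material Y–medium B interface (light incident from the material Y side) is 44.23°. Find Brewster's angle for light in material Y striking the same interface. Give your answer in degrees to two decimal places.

θ_B ≈ 34.90°

sin θ_c = n₂/n₁, so n₂/n₁ = sin 44.23° = 0.6975.
Brewster: tan θ_B = n₂/n₁ = 0.6975.
θ_B = arctan(0.6975) = 34.90°.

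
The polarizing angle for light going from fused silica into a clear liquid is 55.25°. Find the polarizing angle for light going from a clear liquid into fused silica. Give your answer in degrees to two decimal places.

θ_B' ≈ 34.75°

Reversing the direction swaps n₁ and n₂, so tan θ_B' = 1/tan θ_B and θ_B' = 90° − θ_B.
Hence θ_B' = 90° − 55.25° = 34.75°.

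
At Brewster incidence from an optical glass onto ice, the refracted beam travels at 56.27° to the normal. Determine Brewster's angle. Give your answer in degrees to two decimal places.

θ_B ≈ 33.73°

At Brewster's angle the reflected and refracted rays are perpendicular, so θ_B + θ_t = 90°.
So θ_B = 90° − θ_t = 90° − 56.27° = 33.73°.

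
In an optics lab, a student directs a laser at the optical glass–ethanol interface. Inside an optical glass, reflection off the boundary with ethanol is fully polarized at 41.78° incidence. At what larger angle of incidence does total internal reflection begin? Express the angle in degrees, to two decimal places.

θ_c ≈ 63.31°

From Brewster, n₂/n₁ = tan θ_B = tan 41.78° = 0.8935.
Then sin θ_c = n₂/n₁ = 0.8935, so θ_c = arcsin 0.8935 = 63.31°.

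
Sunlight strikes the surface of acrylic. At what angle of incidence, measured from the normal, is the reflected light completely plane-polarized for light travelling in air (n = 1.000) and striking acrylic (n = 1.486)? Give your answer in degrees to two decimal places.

tan θ_B = n₂/n₁ = 1.486/1.000 = 1.4860.
So θ_B = arctan 1.4860 = 56.06°.

θ_B ≈ 56.06°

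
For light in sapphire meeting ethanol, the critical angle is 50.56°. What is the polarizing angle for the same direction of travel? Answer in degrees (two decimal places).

θ_B ≈ 37.68°

n₂/n₁ = sin θ_c = sin 50.56° = 0.7723.
tan θ_B equals the same ratio, so θ_B = arctan(0.7723) = 37.68°.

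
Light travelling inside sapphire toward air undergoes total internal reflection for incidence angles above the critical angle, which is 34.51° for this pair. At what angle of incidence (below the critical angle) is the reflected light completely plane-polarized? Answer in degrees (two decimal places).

θ_B ≈ 29.53°

sin θ_c = n₂/n₁, so n₂/n₁ = sin 34.51° = 0.5666.
Brewster: tan θ_B = n₂/n₁ = 0.5666.
θ_B = arctan(0.5666) = 29.53°.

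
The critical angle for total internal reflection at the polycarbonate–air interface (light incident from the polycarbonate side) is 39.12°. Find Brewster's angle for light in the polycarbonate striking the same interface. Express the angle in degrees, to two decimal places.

θ_B ≈ 32.25°

n₂/n₁ = sin θ_c = sin 39.12° = 0.6309.
tan θ_B equals the same ratio, so θ_B = arctan(0.6309) = 32.25°.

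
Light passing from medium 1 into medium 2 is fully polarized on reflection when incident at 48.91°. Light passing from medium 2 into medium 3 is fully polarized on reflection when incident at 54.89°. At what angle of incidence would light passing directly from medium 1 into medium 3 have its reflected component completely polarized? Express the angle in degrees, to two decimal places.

Each Brewster angle gives a ratio: n₂/n₁ = tan 48.91° = 1.1467, n₃/n₂ = tan 54.89° = 1.4223.
n₃/n₁ = 1.6310. Then tan θ_B(1→3) = n₃/n₁, so θ_B(1→3) = arctan(1.6310) = 58.49°.

θ_B ≈ 58.49°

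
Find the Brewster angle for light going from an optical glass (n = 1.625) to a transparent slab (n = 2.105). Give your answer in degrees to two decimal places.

At Brewster's angle the reflected and refracted rays are perpendicular, which with Snell's law gives tan θ_B = n₂/n₁.
tan θ_B = n₂/n₁ = 2.105/1.625 = 1.2954.
So θ_B = arctan 1.2954 = 52.33°.

θ_B ≈ 52.33°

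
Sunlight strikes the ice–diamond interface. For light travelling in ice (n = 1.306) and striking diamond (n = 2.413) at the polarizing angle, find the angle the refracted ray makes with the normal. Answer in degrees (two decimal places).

First find Brewster's angle: tan θ_B = 2.413/1.306 = 1.8476, giving θ_B = 61.58°.
At Brewster's angle the reflected and refracted rays are perpendicular, so θ_t = 90° − θ_B = 90° − 61.58° = 28.42°.

θ_t ≈ 28.42°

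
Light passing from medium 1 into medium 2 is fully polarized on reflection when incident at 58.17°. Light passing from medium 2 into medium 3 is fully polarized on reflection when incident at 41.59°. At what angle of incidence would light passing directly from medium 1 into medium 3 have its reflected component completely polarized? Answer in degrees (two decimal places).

θ_B ≈ 55.03°

n₂/n₁ = tan 58.17° = 1.6110 and n₃/n₂ = tan 41.59° = 0.8875.
Multiplying, n₃/n₁ = 1.6110 × 0.8875 = 1.4298, and θ_B(1→3) = arctan 1.4298 = 55.03°.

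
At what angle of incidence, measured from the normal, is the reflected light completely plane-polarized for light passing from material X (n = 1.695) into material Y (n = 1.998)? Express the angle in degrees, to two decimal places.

Brewster's condition: tan θ_B = n₂/n₁ = 1.998/1.695 = 1.1788.
So θ_B = arctan 1.1788 = 49.69°.

θ_B ≈ 49.69°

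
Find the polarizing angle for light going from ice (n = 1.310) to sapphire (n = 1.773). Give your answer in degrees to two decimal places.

θ_B ≈ 53.54°

Brewster's condition: tan θ_B = n₂/n₁ = 1.773/1.310 = 1.3534. Taking the arctangent, θ_B = 53.54°.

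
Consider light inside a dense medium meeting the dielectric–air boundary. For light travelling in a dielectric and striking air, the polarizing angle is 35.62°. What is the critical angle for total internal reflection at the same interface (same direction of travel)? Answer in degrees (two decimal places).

θ_c ≈ 45.76°

From Brewster, n₂/n₁ = tan θ_B = tan 35.62° = 0.7165.
Then sin θ_c = n₂/n₁ = 0.7165, so θ_c = arcsin 0.7165 = 45.76°.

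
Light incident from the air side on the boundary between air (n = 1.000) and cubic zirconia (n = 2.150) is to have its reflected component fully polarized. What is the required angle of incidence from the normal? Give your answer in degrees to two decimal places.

θ_B ≈ 65.06°

The reflected p-component vanishes when tan θ_B = n₂/n₁.
Brewster's condition: tan θ_B = n₂/n₁ = 2.150/1.000 = 2.1500.
So θ_B = arctan 2.1500 = 65.06°.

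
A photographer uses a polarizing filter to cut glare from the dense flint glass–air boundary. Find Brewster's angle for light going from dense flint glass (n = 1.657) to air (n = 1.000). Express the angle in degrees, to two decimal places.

At Brewster's angle the reflected and refracted rays are perpendicular, which with Snell's law gives tan θ_B = n₂/n₁.
Here n₂/n₁ = 1.000/1.657 = 0.6035, and Brewster's law gives tan θ_B = n₂/n₁.
So θ_B = arctan 0.6035 = 31.11°.

θ_B ≈ 31.11°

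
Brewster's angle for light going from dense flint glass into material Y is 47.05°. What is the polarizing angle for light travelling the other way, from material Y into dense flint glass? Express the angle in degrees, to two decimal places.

θ_B' ≈ 42.95°

tan θ_B' = n₁/n₂ = 1/tan θ_B, so θ_B' = 90° − θ_B.
θ_B' = 90° − 47.05° = 42.95°.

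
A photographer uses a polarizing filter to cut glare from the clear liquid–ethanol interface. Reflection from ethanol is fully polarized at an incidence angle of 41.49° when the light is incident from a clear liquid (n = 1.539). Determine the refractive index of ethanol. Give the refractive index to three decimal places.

n ≈ 1.361

Full polarization of the reflected beam means tan θ_B = n₂/n₁, where n₁ is the incident medium (a clear liquid).
n₂ = n₁ tan θ_B = 1.539 × tan 41.49° = 1.361.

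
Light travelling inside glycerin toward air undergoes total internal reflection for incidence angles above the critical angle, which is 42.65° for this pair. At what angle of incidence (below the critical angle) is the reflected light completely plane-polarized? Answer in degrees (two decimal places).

n₂/n₁ = sin θ_c = sin 42.65° = 0.6775.
tan θ_B equals the same ratio, so θ_B = arctan(0.6775) = 34.12°.

θ_B ≈ 34.12°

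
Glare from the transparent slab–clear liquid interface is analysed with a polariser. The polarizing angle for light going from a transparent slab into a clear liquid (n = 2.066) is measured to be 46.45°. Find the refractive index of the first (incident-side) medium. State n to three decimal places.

Brewster's law: tan θ_B = n₂/n₁ (light incident in a transparent slab, refracted into a clear liquid).
n₁ = n₂ / tan θ_B = 2.066 / tan 46.45° = 1.964.

n ≈ 1.964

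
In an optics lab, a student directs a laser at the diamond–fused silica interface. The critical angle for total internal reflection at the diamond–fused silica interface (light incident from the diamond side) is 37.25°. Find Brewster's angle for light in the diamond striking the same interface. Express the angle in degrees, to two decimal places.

θ_B ≈ 31.19°

sin θ_c = n₂/n₁, so n₂/n₁ = sin 37.25° = 0.6053.
Brewster: tan θ_B = n₂/n₁ = 0.6053.
θ_B = arctan(0.6053) = 31.19°.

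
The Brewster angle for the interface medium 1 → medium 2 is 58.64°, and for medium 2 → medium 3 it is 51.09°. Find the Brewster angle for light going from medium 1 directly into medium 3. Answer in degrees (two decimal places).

Each Brewster angle gives a ratio: n₂/n₁ = tan 58.64° = 1.6408, n₃/n₂ = tan 51.09° = 1.2389.
So n₃/n₁ = (n₂/n₁)(n₃/n₂) = 1.6408 × 1.2389 = 2.0328.
θ_B(1→3) = arctan(2.0328) = 63.81°.

θ_B ≈ 63.81°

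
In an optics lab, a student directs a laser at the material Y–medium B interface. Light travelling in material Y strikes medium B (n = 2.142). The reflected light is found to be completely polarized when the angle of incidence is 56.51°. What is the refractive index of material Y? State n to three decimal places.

Brewster's law: tan θ_B = n₂/n₁ (light incident in material Y, refracted into medium B).
n₁ = n₂ / tan θ_B = 2.142 / tan 56.51° = 1.417.

n ≈ 1.417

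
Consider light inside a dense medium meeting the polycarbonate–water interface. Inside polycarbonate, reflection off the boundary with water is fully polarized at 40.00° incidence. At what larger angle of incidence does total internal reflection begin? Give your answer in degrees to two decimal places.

θ_c ≈ 57.05°

tan θ_B = n₂/n₁ = tan 40.00° = 0.8391.
Total internal reflection: sin θ_c = n₂/n₁ = 0.8391.
θ_c = arcsin(0.8391) = 57.05°.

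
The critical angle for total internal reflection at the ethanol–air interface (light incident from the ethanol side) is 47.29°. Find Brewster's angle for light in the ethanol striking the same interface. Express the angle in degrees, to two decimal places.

θ_B ≈ 36.31°

n₂/n₁ = sin θ_c = sin 47.29° = 0.7348.
tan θ_B equals the same ratio, so θ_B = arctan(0.7348) = 36.31°.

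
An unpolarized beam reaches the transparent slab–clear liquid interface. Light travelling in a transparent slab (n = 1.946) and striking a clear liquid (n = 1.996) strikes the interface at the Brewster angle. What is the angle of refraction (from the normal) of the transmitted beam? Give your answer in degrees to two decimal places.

θ_t ≈ 44.27°

First find Brewster's angle: tan θ_B = 1.996/1.946 = 1.0257, giving θ_B = 45.73°.
The refracted ray is perpendicular to the reflected ray, so θ_t = 90° − θ_B = 44.27°.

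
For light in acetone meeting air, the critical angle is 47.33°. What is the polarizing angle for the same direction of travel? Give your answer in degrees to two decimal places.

At the critical angle sin θ_c = n₂/n₁, giving n₂/n₁ = sin 47.33° = 0.7353.
Then tan θ_B = n₂/n₁ = 0.7353, so θ_B = arctan 0.7353 = 36.33°.

θ_B ≈ 36.33°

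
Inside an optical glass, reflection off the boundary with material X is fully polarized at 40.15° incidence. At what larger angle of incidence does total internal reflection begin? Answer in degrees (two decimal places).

θ_c ≈ 57.52°

tan θ_B = n₂/n₁ = tan 40.15° = 0.8436.
Total internal reflection: sin θ_c = n₂/n₁ = 0.8436.
θ_c = arcsin(0.8436) = 57.52°.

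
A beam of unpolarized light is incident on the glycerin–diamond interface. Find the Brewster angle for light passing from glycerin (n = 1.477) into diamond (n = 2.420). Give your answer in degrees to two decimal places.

θ_B ≈ 58.60°

The reflected p-component vanishes when tan θ_B = n₂/n₁.
tan θ_B = n₂/n₁ = 2.420/1.477 = 1.6385.
θ_B = arctan(1.6385) = 58.60°.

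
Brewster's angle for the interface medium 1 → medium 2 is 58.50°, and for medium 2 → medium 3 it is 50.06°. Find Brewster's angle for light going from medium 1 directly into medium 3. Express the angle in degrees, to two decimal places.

θ_B ≈ 62.84°

n₂/n₁ = tan 58.50° = 1.6319 and n₃/n₂ = tan 50.06° = 1.1943.
So n₃/n₁ = (n₂/n₁)(n₃/n₂) = 1.6319 × 1.1943 = 1.9489.
θ_B(1→3) = arctan(1.9489) = 62.84°.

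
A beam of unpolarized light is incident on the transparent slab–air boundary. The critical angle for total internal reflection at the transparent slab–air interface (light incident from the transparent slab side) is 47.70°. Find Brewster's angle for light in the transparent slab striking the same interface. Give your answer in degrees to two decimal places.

θ_B ≈ 36.49°

At the critical angle sin θ_c = n₂/n₁, giving n₂/n₁ = sin 47.70° = 0.7396.
Then tan θ_B = n₂/n₁ = 0.7396, so θ_B = arctan 0.7396 = 36.49°.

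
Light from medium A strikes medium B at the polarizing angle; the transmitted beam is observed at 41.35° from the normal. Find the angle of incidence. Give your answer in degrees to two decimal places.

Since the reflected and refracted rays are at right angles at the polarizing angle, θ_B + θ_t = 90°.
So θ_B = 90° − θ_t = 90° − 41.35° = 48.65°.

θ_B ≈ 48.65°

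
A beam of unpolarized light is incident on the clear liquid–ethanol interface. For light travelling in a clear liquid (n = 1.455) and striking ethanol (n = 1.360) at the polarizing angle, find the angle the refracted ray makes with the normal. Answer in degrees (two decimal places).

θ_t ≈ 46.93°

First find Brewster's angle: tan θ_B = 1.360/1.455 = 0.9347, giving θ_B = 43.07°.
The refracted ray is perpendicular to the reflected ray, so θ_t = 90° − θ_B = 46.93°.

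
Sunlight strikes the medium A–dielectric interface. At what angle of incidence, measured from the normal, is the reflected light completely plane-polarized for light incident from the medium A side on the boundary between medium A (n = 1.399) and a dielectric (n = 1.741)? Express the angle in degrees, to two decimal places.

At Brewster's angle the reflected and refracted rays are perpendicular, which with Snell's law gives tan θ_B = n₂/n₁.
tan θ_B = n₂/n₁ = 1.741/1.399 = 1.2445.
So θ_B = arctan 1.2445 = 51.22°.

θ_B ≈ 51.22°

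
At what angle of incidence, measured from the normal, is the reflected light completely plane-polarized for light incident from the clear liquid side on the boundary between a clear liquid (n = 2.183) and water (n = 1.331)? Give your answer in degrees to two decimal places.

θ_B ≈ 31.37°

The reflected p-component vanishes when tan θ_B = n₂/n₁.
tan θ_B = n₂/n₁ = 1.331/2.183 = 0.6097. Taking the arctangent, θ_B = 31.37°.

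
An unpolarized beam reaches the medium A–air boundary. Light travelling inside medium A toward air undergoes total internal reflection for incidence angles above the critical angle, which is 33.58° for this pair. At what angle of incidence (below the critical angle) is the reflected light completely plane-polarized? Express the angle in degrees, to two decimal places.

sin θ_c = n₂/n₁, so n₂/n₁ = sin 33.58° = 0.5531.
Brewster: tan θ_B = n₂/n₁ = 0.5531.
θ_B = arctan(0.5531) = 28.95°.

θ_B ≈ 28.95°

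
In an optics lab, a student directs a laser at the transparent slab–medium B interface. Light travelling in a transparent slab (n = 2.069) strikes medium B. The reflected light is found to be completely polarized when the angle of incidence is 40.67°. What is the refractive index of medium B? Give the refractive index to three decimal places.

n ≈ 1.778

At the Brewster angle, tan θ_B = n₂/n₁ with n₁ on the incident side (a transparent slab) and n₂ on the transmitted side (medium B).
n₂ = n₁ tan θ_B = 2.069 × tan 40.67° = 1.778.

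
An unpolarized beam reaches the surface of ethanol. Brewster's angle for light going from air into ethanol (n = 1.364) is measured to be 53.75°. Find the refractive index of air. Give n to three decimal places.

Full polarization of the reflected beam means tan θ_B = n₂/n₁, where n₁ is the incident medium (air).
n₁ = n₂ / tan θ_B = 1.364 / tan 53.75° = 1.000.

n ≈ 1.000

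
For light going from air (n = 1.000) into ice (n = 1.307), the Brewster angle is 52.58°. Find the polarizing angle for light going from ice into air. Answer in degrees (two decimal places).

θ_B' ≈ 37.42°

The two Brewster angles are complementary: θ_B' = 90° − θ_B = 90° − 52.58° = 37.42°.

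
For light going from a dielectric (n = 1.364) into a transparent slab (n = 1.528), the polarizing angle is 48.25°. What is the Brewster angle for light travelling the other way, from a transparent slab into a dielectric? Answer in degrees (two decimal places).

θ_B' ≈ 41.75°

Reversing the direction swaps n₁ and n₂, so tan θ_B' = 1/tan θ_B and θ_B' = 90° − θ_B.
Hence θ_B' = 90° − 48.25° = 41.75°.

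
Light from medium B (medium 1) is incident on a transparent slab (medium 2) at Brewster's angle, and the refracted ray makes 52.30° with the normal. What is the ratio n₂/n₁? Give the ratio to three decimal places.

θ_B + θ_t = 90°, so θ_B = 90° − 52.30° = 37.70°.
Then n₂/n₁ = tan θ_B = tan 37.70° = 0.773.

n₂/n₁ ≈ 0.773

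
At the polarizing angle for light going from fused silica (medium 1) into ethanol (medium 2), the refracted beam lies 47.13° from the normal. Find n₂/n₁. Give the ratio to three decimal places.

n₂/n₁ ≈ 0.928

At Brewster incidence θ_B = 90° − θ_t = 90° − 47.13° = 42.87°.
Then n₂/n₁ = tan θ_B = tan 42.87° = 0.928.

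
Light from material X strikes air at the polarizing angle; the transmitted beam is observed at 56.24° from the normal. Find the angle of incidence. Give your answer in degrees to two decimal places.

Since the reflected and refracted rays are at right angles at the polarizing angle, θ_B + θ_t = 90°.
θ_B = 90° − 56.24° = 33.76°.

θ_B ≈ 33.76°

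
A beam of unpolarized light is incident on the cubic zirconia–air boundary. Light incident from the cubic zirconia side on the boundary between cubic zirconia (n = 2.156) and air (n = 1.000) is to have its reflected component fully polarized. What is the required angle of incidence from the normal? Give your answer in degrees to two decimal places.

θ_B ≈ 24.88°

The reflected p-component vanishes when tan θ_B = n₂/n₁.
Brewster's condition: tan θ_B = n₂/n₁ = 1.000/2.156 = 0.4638.
So θ_B = arctan 0.4638 = 24.88°.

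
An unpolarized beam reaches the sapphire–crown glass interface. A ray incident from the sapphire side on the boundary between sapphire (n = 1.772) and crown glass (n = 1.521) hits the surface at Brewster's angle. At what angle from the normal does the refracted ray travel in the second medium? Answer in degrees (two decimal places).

θ_B = arctan(n₂/n₁) = arctan(1.521/1.772) = 40.64°.
At Brewster's angle the reflected and refracted rays are perpendicular, so θ_t = 90° − θ_B = 90° − 40.64° = 49.36°.

θ_t ≈ 49.36°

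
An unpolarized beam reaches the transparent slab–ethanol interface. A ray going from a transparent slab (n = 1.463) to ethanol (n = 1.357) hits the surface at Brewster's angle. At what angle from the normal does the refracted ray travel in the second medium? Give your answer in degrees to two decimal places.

θ_t ≈ 47.15°

First find Brewster's angle: tan θ_B = 1.357/1.463 = 0.9275, giving θ_B = 42.85°.
At Brewster's angle the reflected and refracted rays are perpendicular, so θ_t = 90° − θ_B = 90° − 42.85° = 47.15°.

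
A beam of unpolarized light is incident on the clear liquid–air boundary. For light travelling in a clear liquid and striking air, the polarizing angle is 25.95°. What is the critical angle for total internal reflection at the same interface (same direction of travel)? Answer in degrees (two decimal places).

θ_c ≈ 29.12°

n₂/n₁ = tan 25.95° = 0.4867; the critical angle satisfies sin θ_c = n₂/n₁.
θ_c = arcsin(0.4867) = 29.12°.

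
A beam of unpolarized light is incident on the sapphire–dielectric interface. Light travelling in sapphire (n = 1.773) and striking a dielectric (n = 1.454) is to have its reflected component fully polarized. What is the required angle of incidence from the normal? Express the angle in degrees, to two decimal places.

Here n₂/n₁ = 1.454/1.773 = 0.8201, and Brewster's law gives tan θ_B = n₂/n₁. Taking the arctangent, θ_B = 39.35°.

θ_B ≈ 39.35°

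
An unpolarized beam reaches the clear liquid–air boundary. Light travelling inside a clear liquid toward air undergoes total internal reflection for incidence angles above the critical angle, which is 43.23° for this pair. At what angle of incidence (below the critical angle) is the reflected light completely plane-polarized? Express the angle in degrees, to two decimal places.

θ_B ≈ 34.41°

sin θ_c = n₂/n₁, so n₂/n₁ = sin 43.23° = 0.6849.
Brewster: tan θ_B = n₂/n₁ = 0.6849.
θ_B = arctan(0.6849) = 34.41°.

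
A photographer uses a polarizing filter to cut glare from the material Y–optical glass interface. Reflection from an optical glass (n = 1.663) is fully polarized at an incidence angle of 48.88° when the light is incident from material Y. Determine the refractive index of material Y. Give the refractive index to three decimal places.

n ≈ 1.452

At the polarizing angle, tan θ_B = n₂/n₁ with n₁ on the incident side (material Y) and n₂ on the transmitted side (an optical glass).
n₁ = n₂ / tan θ_B = 1.663 / tan 48.88° = 1.452.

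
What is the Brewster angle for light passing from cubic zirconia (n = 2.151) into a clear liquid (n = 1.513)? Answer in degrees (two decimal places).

Here n₂/n₁ = 1.513/2.151 = 0.7034, and Brewster's law gives tan θ_B = n₂/n₁.
θ_B = arctan(0.7034) = 35.12°.

θ_B ≈ 35.12°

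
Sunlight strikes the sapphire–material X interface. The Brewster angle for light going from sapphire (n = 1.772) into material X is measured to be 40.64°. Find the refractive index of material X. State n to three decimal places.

n ≈ 1.521

Full polarization of the reflected beam means tan θ_B = n₂/n₁, where n₁ is the incident medium (sapphire).
n₂ = n₁ tan θ_B = 1.772 × tan 40.64° = 1.521.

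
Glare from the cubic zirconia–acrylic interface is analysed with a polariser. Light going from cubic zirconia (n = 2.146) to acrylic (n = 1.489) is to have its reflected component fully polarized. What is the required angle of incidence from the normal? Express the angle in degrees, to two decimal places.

θ_B ≈ 34.75°

At Brewster's angle the reflected and refracted rays are perpendicular, which with Snell's law gives tan θ_B = n₂/n₁.
Brewster's condition: tan θ_B = n₂/n₁ = 1.489/2.146 = 0.6938.
θ_B = arctan(0.6938) = 34.75°.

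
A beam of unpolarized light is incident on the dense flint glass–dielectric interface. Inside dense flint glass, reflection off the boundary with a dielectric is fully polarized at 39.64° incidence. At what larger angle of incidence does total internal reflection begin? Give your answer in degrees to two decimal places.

θ_c ≈ 55.94°

n₂/n₁ = tan 39.64° = 0.8284; the critical angle satisfies sin θ_c = n₂/n₁.
θ_c = arcsin(0.8284) = 55.94°.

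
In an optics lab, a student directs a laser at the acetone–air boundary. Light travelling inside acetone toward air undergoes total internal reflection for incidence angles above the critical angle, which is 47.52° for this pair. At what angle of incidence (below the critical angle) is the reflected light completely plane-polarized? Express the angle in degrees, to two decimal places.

At the critical angle sin θ_c = n₂/n₁, giving n₂/n₁ = sin 47.52° = 0.7375.
Then tan θ_B = n₂/n₁ = 0.7375, so θ_B = arctan 0.7375 = 36.41°.

θ_B ≈ 36.41°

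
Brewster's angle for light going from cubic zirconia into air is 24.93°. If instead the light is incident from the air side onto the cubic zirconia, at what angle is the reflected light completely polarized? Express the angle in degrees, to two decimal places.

θ_B' ≈ 65.07°

tan θ_B' = n₁/n₂ = 1/tan θ_B, so θ_B' = 90° − θ_B.
θ_B' = 90° − 24.93° = 65.07°.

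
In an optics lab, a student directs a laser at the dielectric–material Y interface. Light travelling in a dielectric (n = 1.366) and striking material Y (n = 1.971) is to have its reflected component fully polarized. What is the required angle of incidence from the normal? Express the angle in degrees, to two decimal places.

Brewster's condition: tan θ_B = n₂/n₁ = 1.971/1.366 = 1.4429.
θ_B = arctan(1.4429) = 55.28°.

θ_B ≈ 55.28°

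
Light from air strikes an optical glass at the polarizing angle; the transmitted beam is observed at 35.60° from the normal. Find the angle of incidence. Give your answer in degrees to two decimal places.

θ_B ≈ 54.40°

Brewster's condition makes the reflected and refracted beams perpendicular: θ_B + θ_t = 90°.
So θ_B = 90° − θ_t = 90° − 35.60° = 54.40°.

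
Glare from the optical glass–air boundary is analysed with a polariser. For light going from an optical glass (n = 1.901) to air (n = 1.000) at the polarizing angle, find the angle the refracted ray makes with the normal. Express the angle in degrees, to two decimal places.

θ_t ≈ 62.25°

θ_B = arctan(n₂/n₁) = arctan(1.000/1.901) = 27.75°.
Since θ_B + θ_t = 90° at Brewster incidence, θ_t = 90° − 27.75° = 62.25°.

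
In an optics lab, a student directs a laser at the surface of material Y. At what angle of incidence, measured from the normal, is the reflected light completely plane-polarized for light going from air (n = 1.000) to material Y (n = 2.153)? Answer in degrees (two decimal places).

At Brewster's angle the reflected and refracted rays are perpendicular, which with Snell's law gives tan θ_B = n₂/n₁.
Here n₂/n₁ = 2.153/1.000 = 2.1530, and Brewster's law gives tan θ_B = n₂/n₁.
So θ_B = arctan 2.1530 = 65.09°.

θ_B ≈ 65.09°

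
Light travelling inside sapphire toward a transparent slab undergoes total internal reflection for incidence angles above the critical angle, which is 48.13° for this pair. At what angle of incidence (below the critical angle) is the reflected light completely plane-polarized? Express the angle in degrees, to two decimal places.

θ_B ≈ 36.67°

n₂/n₁ = sin θ_c = sin 48.13° = 0.7447.
tan θ_B equals the same ratio, so θ_B = arctan(0.7447) = 36.67°.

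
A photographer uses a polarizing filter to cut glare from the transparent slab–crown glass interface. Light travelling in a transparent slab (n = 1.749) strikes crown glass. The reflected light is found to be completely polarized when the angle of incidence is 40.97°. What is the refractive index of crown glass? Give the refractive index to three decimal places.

At the polarizing angle, tan θ_B = n₂/n₁ with n₁ on the incident side (a transparent slab) and n₂ on the transmitted side (crown glass).
n₂ = n₁ tan θ_B = 1.749 × tan 40.97° = 1.519.

n ≈ 1.519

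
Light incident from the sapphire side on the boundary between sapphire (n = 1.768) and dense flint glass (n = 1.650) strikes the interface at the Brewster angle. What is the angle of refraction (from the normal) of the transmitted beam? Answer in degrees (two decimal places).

θ_t ≈ 46.98°

tan θ_B = n₂/n₁ = 1.650/1.768 = 0.9333, so θ_B = 43.02°.
Since θ_B + θ_t = 90° at Brewster incidence, θ_t = 90° − 43.02° = 46.98°.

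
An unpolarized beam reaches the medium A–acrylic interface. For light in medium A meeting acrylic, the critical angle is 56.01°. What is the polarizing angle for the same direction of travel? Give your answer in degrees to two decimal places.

θ_B ≈ 39.66°

sin θ_c = n₂/n₁, so n₂/n₁ = sin 56.01° = 0.8291.
Brewster: tan θ_B = n₂/n₁ = 0.8291.
θ_B = arctan(0.8291) = 39.66°.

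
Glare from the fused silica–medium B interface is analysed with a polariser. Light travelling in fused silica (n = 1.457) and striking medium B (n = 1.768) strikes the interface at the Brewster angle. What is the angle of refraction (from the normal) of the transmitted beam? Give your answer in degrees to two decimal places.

θ_B = arctan(n₂/n₁) = arctan(1.768/1.457) = 50.51°.
At Brewster's angle the reflected and refracted rays are perpendicular, so θ_t = 90° − θ_B = 90° − 50.51° = 39.49°.

θ_t ≈ 39.49°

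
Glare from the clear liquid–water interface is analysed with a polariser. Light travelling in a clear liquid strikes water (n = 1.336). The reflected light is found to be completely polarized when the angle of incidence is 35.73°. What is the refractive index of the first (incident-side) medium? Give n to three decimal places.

n ≈ 1.857

Brewster's law: tan θ_B = n₂/n₁ (light incident in a clear liquid, refracted into water).
n₁ = n₂ / tan θ_B = 1.336 / tan 35.73° = 1.857.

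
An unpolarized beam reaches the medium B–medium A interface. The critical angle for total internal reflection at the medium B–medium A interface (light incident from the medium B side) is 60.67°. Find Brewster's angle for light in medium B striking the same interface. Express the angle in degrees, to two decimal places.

θ_B ≈ 41.08°

n₂/n₁ = sin θ_c = sin 60.67° = 0.8718.
tan θ_B equals the same ratio, so θ_B = arctan(0.8718) = 41.08°.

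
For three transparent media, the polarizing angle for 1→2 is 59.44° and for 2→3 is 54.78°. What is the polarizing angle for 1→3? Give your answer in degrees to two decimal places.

tan θ_B(1→2) = n₂/n₁ = tan 59.44° = 1.6936.
tan θ_B(2→3) = n₃/n₂ = tan 54.78° = 1.4165.
n₃/n₁ = 2.3991. Then tan θ_B(1→3) = n₃/n₁, so θ_B(1→3) = arctan(2.3991) = 67.37°.

θ_B ≈ 67.37°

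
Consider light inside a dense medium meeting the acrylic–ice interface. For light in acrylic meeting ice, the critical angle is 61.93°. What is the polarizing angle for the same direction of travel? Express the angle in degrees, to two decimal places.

sin θ_c = n₂/n₁, so n₂/n₁ = sin 61.93° = 0.8824.
Brewster: tan θ_B = n₂/n₁ = 0.8824.
θ_B = arctan(0.8824) = 41.42°.

θ_B ≈ 41.42°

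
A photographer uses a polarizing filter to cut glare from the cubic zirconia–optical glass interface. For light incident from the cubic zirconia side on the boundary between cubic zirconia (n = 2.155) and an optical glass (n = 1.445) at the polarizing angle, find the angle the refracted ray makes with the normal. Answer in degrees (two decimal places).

θ_t ≈ 56.16°

θ_B = arctan(n₂/n₁) = arctan(1.445/2.155) = 33.84°.
Since θ_B + θ_t = 90° at Brewster incidence, θ_t = 90° − 33.84° = 56.16°.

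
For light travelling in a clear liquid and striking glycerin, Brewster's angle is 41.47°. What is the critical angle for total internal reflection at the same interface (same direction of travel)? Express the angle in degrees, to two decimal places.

n₂/n₁ = tan 41.47° = 0.8838; the critical angle satisfies sin θ_c = n₂/n₁.
θ_c = arcsin(0.8838) = 62.10°.

θ_c ≈ 62.10°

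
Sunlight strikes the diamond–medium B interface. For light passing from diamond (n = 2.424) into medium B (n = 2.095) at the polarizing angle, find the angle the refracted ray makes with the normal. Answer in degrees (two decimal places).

θ_B = arctan(n₂/n₁) = arctan(2.095/2.424) = 40.84°.
At Brewster's angle the reflected and refracted rays are perpendicular, so θ_t = 90° − θ_B = 90° − 40.84° = 49.16°.

θ_t ≈ 49.16°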